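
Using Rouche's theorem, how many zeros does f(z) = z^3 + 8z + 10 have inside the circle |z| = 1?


Step 1: On |z| = 1 the three terms have sizes |z^3| = 1^3 = 1, |8z| = 8*1 = 8, |10| = 10
Step 2: The dominant term is g(z) = 10; let h(z) = z^3 + 8z so f = g + h
Step 3: On |z| = 1: |g| = 10 and |h| <= 1 + 8 = 9
Step 4: Since 10 > 9, |h| < |g| on |z| = 1, so by Rouche f has the same number of zeros as g inside |z| < 1
Step 5: g(z) = 10 is a nonzero constant with no zeros inside |z| < 1. Answer = 0

0


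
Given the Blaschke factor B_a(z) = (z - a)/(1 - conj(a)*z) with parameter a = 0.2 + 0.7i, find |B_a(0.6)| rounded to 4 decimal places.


Step 1: Numerator z0 - a = 0.6 - (0.2 + 0.7i) = 0.4 - 0.7i
Step 2: Denominator 1 - conj(a)*z0 = 1 - (0.2 - 0.7i)*0.6 = 0.88 + 0.42i
Step 3: |z0 - a|^2 = 0.4^2 + (-0.7)^2 = 0.65; |1 - conj(a)*z0|^2 = 0.88^2 + 0.42^2 = 0.9508
Step 4: |B_a(0.6)| = sqrt(0.65 / 0.9508) = sqrt(0.683635)
Step 5: = 0.8268

0.8268


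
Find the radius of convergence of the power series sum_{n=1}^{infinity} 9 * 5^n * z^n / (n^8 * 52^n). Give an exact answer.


Step 1: General term a_n = 9 * 5^n / (n^8 * 52^n)
Step 2: By the root test, |a_n|^(1/n) = 9^(1/n) * 5 / (n^(8/n) * 52) -> 5/52 as n -> infinity (since 9^(1/n) -> 1 and n^(8/n) -> 1)
Step 3: R = 1/lim|a_n|^(1/n) = 52/5

52/5


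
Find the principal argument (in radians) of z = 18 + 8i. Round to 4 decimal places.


Step 1: z = 18 + 8i
Step 2: arg(z) = atan2(8, 18)
Step 3: arg(z) = 0.4182

0.4182


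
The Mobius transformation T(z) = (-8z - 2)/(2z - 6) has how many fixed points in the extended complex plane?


Step 1: Fixed points satisfy T(z) = z
Step 2: 2z^2 + 2z + 2 = 0
Step 3: Discriminant = 2^2 - 4*2*2 = -12
Step 4: Number of fixed points = 2

2


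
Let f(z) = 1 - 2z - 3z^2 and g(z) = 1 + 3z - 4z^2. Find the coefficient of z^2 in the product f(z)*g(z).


Step 1: z^2 term in f*g comes from: (1)*(-4z^2) + (-2z)*(3z) + (-3z^2)*(1)
Step 2: = -4 - 6 - 3
Step 3: = -13

-13


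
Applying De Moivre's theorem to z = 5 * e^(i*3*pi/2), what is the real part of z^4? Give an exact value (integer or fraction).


Step 1: By De Moivre's theorem, z^4 = 5^4 * e^(i*4*3*pi/2) = 625 * (cos(6*pi) + i*sin(6*pi))
Step 2: |z|^4 = 5^4 = 625
Step 3: Reduce the angle mod 2*pi: 6*pi - 6*pi = 0
Step 4: cos(0) = 1
Step 5: Re(z^4) = 625 * 1 = 625

625


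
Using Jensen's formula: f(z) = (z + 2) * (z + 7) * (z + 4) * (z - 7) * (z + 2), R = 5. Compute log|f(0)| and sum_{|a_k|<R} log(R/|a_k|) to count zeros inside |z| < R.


Jensen's formula: (1/2pi)*integral log|f(Re^it)|dt = log|f(0)| + sum_{|a_k|<R} log(R/|a_k|)
Step 1: f(0) = 2 * 7 * 4 * (-7) * 2 = -784
Step 2: log|f(0)| = log|-2| + log|-7| + log|-4| + log|7| + log|-2| = 6.6644
Step 3: Zeros inside |z| < 5: -2, -4, -2
Step 4: Jensen sum = log(5/2) + log(5/4) + log(5/2) = 2.0557
Step 5: n(R) = number of terms in the Jensen sum = count of zeros inside |z| < 5 = 3

3


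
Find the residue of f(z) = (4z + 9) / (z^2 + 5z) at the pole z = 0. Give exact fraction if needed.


Step 1: Q(z) = z^2 + 5z = (z)(z + 5)
Step 2: Q'(z) = 2z + 5
Step 3: Q'(0) = 5, P(0) = 9
Step 4: Res = P(0)/Q'(0) = 9/5 = 9/5

9/5


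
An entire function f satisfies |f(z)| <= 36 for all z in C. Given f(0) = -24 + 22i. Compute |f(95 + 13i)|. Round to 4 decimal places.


Step 1: By Liouville's theorem, a bounded entire function is constant.
Step 2: f(z) = f(0) = -24 + 22i for all z.
Step 3: |f(w)| = |-24 + 22i| = sqrt(576 + 484)
Step 4: = 32.5576

32.5576


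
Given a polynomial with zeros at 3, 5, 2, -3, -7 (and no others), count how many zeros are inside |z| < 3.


Step 1: Check each root:
  z = 3: |3| = 3 >= 3
  z = 5: |5| = 5 >= 3
  z = 2: |2| = 2 < 3
  z = -3: |-3| = 3 >= 3
  z = -7: |-7| = 7 >= 3
Step 2: Count = 1

1


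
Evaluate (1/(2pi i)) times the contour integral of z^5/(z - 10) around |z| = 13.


Step 1: f(z) = z^5, a = 10 is inside |z| = 13
Step 2: By Cauchy integral formula: (1/(2pi*i)) * integral = f(a)
Step 3: f(10) = 10^5 = 100000

100000


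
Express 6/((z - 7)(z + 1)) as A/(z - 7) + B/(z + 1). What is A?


Step 1: Multiply both sides by (z - 7) and set z = 7
Step 2: A = 6 / (7 + 1)
Step 3: A = 6 / 8
Step 4: A = 3/4

3/4


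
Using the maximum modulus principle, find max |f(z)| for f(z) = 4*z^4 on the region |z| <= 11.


Step 1: On |z| = 11, |f(z)| = 4 * |z|^4 = 4 * 11^4
Step 2: By maximum modulus principle, maximum is on boundary.
Step 3: Maximum = 4 * 14641 = 58564

58564


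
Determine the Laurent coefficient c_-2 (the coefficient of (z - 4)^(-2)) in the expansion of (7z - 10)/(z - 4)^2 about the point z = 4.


Step 1: Write the numerator in powers of (z - 4): 7z - 10 = 7(z - 4) + (7*4 - 10) = 7(z - 4) + 18
Step 2: Divide by (z - 4)^2: f(z) = 18(z - 4)^(-2) + 7(z - 4)^(-1)
Step 3: This finite sum is the Laurent series of f about z = 4.
Step 4: Coefficient of (z - 4)^(-2) = 7*4 - 10 = 18

18


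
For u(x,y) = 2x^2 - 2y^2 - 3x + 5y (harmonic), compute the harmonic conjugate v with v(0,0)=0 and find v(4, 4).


Step 1: v_x = -u_y = 4y - 5
Step 2: v_y = u_x = 4x - 3
Step 3: v = 4xy - 5x - 3y + C
Step 4: v(0,0) = 0 => C = 0
Step 5: v(4, 4) = 32

32


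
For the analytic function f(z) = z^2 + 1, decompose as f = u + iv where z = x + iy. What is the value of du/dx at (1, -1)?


Step 1: f(z) = (x+iy)^2 + 1
Step 2: u = (x^2 - y^2) + 1
Step 3: u_x = 2x + 0
Step 4: At (1, -1): u_x = 2 + 0 = 2

2


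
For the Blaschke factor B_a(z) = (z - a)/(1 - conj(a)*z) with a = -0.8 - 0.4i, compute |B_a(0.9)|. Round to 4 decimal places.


Step 1: Numerator z0 - a = 0.9 - (-0.8 - 0.4i) = 1.7 + 0.4i
Step 2: Denominator 1 - conj(a)*z0 = 1 - (-0.8 + 0.4i)*0.9 = 1.72 - 0.36i
Step 3: |z0 - a|^2 = 1.7^2 + 0.4^2 = 3.05; |1 - conj(a)*z0|^2 = 1.72^2 + (-0.36)^2 = 3.088
Step 4: |B_a(0.9)| = sqrt(3.05 / 3.088) = sqrt(0.987694)
Step 5: = 0.9938

0.9938


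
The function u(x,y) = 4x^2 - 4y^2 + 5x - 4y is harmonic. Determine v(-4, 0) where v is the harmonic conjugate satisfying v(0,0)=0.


Step 1: v_x = -u_y = 8y + 4
Step 2: v_y = u_x = 8x + 5
Step 3: v = 8xy + 4x + 5y + C
Step 4: v(0,0) = 0 => C = 0
Step 5: v(-4, 0) = -16

-16


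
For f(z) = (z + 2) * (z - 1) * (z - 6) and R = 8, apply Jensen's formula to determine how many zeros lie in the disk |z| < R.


Jensen's formula: (1/2pi)*integral log|f(Re^it)|dt = log|f(0)| + sum_{|a_k|<R} log(R/|a_k|)
Step 1: f(0) = 2 * (-1) * (-6) = 12
Step 2: log|f(0)| = log|-2| + log|1| + log|6| = 2.4849
Step 3: Zeros inside |z| < 8: -2, 1, 6
Step 4: Jensen sum = log(8/2) + log(8/1) + log(8/6) = 3.7534
Step 5: n(R) = number of terms in the Jensen sum = count of zeros inside |z| < 8 = 3

3


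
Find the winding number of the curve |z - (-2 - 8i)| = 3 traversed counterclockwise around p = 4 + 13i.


Step 1: Center c = (-2, -8), radius = 3
Step 2: |p - c|^2 = 6^2 + 21^2 = 477
Step 3: r^2 = 9
Step 4: |p-c| > r so winding number = 0

0


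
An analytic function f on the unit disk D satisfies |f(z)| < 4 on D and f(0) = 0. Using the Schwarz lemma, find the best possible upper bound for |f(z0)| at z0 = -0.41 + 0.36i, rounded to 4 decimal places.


Step 1: g = f/4 maps D -> D with g(0) = 0, so by the Schwarz lemma |g(z)| <= |z|, i.e. |f(z)| <= 4|z|; this is sharp (f(z) = 4z).
Step 2: |z0|^2 = (-0.41)^2 + 0.36^2 = 0.2977
Step 3: |z0| = sqrt(0.2977) = 0.545619
Step 4: Best bound = 4 * |z0| = 4 * 0.545619 = 2.1825

2.1825


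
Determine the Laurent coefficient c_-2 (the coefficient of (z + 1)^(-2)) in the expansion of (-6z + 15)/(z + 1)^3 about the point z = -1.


Step 1: Write the numerator in powers of (z + 1): -6z + 15 = -6(z + 1) + (-6*(-1) + 15) = -6(z + 1) + 21
Step 2: Divide by (z + 1)^3: f(z) = 21(z + 1)^(-3) - 6(z + 1)^(-2)
Step 3: This finite sum is the Laurent series of f about z = -1.
Step 4: Coefficient of (z + 1)^(-2) = coefficient of (z + 1) in the re-centred numerator = -6

-6


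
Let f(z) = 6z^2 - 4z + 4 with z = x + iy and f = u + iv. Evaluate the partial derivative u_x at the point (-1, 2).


Step 1: f(z) = 6(x+iy)^2 - 4(x+iy) + 4
Step 2: u = 6(x^2 - y^2) - 4x + 4
Step 3: u_x = 12x - 4
Step 4: At (-1, 2): u_x = -12 - 4 = -16

-16


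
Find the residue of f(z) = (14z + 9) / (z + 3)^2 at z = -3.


Step 1: Pole of order 2 at z = -3
Step 2: Res = lim d/dz [(z + 3)^2 * f(z)] as z -> -3
Step 3: (z + 3)^2 * f(z) = 14z + 9
Step 4: d/dz[14z + 9] = 14

14


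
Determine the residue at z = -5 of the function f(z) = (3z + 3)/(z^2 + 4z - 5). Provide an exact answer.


Step 1: Q(z) = z^2 + 4z - 5 = (z + 5)(z - 1)
Step 2: Q'(z) = 2z + 4
Step 3: Q'(-5) = -6, P(-5) = -12
Step 4: Res = P(-5)/Q'(-5) = -12/(-6) = 2

2


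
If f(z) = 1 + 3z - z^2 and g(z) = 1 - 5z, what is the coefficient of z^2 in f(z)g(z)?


Step 1: z^2 term in f*g comes from: (1)*(0) + (3z)*(-5z) + (-z^2)*(1)
Step 2: = 0 - 15 - 1
Step 3: = -16

-16


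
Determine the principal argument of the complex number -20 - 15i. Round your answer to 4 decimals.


Step 1: z = -20 - 15i
Step 2: arg(z) = atan2(-15, -20)
Step 3: arg(z) = -2.4981

-2.4981


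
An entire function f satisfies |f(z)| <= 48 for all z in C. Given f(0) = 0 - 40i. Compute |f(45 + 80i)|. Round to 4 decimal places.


Step 1: By Liouville's theorem, a bounded entire function is constant.
Step 2: f(z) = f(0) = 0 - 40i for all z.
Step 3: |f(w)| = |0 - 40i| = sqrt(0 + 1600)
Step 4: = 40.0

40.0


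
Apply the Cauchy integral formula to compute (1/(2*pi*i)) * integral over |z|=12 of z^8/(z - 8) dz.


Step 1: f(z) = z^8, a = 8 is inside |z| = 12
Step 2: By Cauchy integral formula: (1/(2pi*i)) * integral = f(a)
Step 3: f(8) = 8^8 = 16777216

16777216


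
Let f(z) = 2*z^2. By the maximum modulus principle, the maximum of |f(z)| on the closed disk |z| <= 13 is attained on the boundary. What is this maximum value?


Step 1: On |z| = 13, |f(z)| = 2 * |z|^2 = 2 * 13^2
Step 2: By maximum modulus principle, maximum is on boundary.
Step 3: Maximum = 2 * 169 = 338

338


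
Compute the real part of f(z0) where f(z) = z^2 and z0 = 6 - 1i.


Step 1: z0 = 6 - 1i
Step 2: z0^2 = 6^2 - (-1)^2 - 12i
Step 3: real part = 36 - 1 = 35

35


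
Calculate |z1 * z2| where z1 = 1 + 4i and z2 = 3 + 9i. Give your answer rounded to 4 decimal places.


Step 1: |z1| = sqrt(1^2 + 4^2) = sqrt(17)
Step 2: |z2| = sqrt(3^2 + 9^2) = sqrt(90)
Step 3: |z1*z2| = |z1|*|z2| = sqrt(17) * sqrt(90) = sqrt(17 * 90) = sqrt(1530)
Step 4: = 39.1152

39.1152


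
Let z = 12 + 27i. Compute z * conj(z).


Step 1: conj(z) = 12 - 27i
Step 2: z * conj(z) = 12^2 + 27^2
Step 3: = 144 + 729 = 873

873


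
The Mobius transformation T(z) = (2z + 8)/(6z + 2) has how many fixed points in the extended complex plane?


Step 1: Fixed points satisfy T(z) = z
Step 2: 6z^2 - 8 = 0
Step 3: Discriminant = 0^2 - 4*6*(-8) = 192
Step 4: Number of fixed points = 2

2


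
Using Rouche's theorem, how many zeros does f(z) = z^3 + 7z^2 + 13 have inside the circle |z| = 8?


Step 1: On |z| = 8 the three terms have sizes |z^3| = 8^3 = 512, |7z^2| = 7*8^2 = 448, |13| = 13
Step 2: The dominant term is g(z) = z^3; let h(z) = 7z^2 + 13 so f = g + h
Step 3: On |z| = 8: |g| = 512 and |h| <= 448 + 13 = 461
Step 4: Since 512 > 461, |h| < |g| on |z| = 8, so by Rouche f has the same number of zeros as g inside |z| < 8
Step 5: g(z) = z^3 has 3 zeros (all at the origin) inside |z| < 8. Answer = 3

3


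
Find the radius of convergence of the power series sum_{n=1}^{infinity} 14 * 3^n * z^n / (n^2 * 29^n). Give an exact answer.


Step 1: General term a_n = 14 * 3^n / (n^2 * 29^n)
Step 2: By the root test, |a_n|^(1/n) = 14^(1/n) * 3 / (n^(2/n) * 29) -> 3/29 as n -> infinity (since 14^(1/n) -> 1 and n^(2/n) -> 1)
Step 3: R = 1/lim|a_n|^(1/n) = 29/3

29/3


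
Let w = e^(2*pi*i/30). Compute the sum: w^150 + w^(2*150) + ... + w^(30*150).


Step 1: The sum sum_{j=1}^{n} w^(k*j) equals n if n | k, else 0.
Step 2: Here n = 30, k = 150
Step 3: Does n divide k? 30 | 150 -> True
Step 4: Sum = 30

30


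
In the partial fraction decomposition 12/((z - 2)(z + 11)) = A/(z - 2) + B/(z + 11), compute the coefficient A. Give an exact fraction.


Step 1: Multiply both sides by (z - 2) and set z = 2
Step 2: A = 12 / (2 + 11)
Step 3: A = 12 / 13
Step 4: A = 12/13

12/13


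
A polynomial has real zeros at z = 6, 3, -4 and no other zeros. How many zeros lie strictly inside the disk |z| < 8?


Step 1: Check each root:
  z = 6: |6| = 6 < 8
  z = 3: |3| = 3 < 8
  z = -4: |-4| = 4 < 8
Step 2: Count = 3

3


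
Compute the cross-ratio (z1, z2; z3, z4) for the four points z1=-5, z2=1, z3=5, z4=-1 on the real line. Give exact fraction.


Step 1: (z1-z3)(z2-z4) = (-10) * 2 = -20
Step 2: (z1-z4)(z2-z3) = (-4) * (-4) = 16
Step 3: Cross-ratio = -20/16 = -5/4

-5/4


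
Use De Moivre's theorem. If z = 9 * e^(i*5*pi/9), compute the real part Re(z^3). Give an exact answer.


Step 1: By De Moivre's theorem, z^3 = 9^3 * e^(i*3*5*pi/9) = 729 * (cos(5*pi/3) + i*sin(5*pi/3))
Step 2: |z|^3 = 9^3 = 729
Step 3: The angle 5*pi/3 already lies in [0, 2*pi)
Step 4: cos(5*pi/3) = 1/2
Step 5: Re(z^3) = 729 * 1/2 = 729/2

729/2


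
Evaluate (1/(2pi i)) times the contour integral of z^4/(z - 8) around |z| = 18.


Step 1: f(z) = z^4, a = 8 is inside |z| = 18
Step 2: By Cauchy integral formula: (1/(2pi*i)) * integral = f(a)
Step 3: f(8) = 8^4 = 4096

4096


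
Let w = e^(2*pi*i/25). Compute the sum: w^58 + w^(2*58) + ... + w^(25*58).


Step 1: The sum sum_{j=1}^{n} w^(k*j) equals n if n | k, else 0.
Step 2: Here n = 25, k = 58
Step 3: Does n divide k? 25 | 58 -> False
Step 4: Sum = 0

0


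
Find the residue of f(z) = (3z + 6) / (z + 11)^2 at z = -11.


Step 1: Pole of order 2 at z = -11
Step 2: Res = lim d/dz [(z + 11)^2 * f(z)] as z -> -11
Step 3: (z + 11)^2 * f(z) = 3z + 6
Step 4: d/dz[3z + 6] = 3

3


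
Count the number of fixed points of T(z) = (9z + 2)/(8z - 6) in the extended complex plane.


Step 1: Fixed points satisfy T(z) = z
Step 2: 8z^2 - 15z - 2 = 0
Step 3: Discriminant = (-15)^2 - 4*8*(-2) = 289
Step 4: Number of fixed points = 2

2


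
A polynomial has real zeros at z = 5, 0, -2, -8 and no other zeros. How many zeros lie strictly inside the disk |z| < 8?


Step 1: Check each root:
  z = 5: |5| = 5 < 8
  z = 0: |0| = 0 < 8
  z = -2: |-2| = 2 < 8
  z = -8: |-8| = 8 >= 8
Step 2: Count = 3

3


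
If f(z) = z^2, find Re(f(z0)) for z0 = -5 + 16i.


Step 1: z0 = -5 + 16i
Step 2: z0^2 = (-5)^2 - 16^2 - 160i
Step 3: real part = 25 - 256 = -231

-231


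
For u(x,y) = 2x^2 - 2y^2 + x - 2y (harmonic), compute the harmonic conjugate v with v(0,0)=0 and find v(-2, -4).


Step 1: v_x = -u_y = 4y + 2
Step 2: v_y = u_x = 4x + 1
Step 3: v = 4xy + 2x + y + C
Step 4: v(0,0) = 0 => C = 0
Step 5: v(-2, -4) = 24

24


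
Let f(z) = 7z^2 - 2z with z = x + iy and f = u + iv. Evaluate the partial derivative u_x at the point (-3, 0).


Step 1: f(z) = 7(x+iy)^2 - 2(x+iy) + 0
Step 2: u = 7(x^2 - y^2) - 2x + 0
Step 3: u_x = 14x - 2
Step 4: At (-3, 0): u_x = -42 - 2 = -44

-44


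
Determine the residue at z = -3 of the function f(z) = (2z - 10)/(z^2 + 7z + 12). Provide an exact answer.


Step 1: Q(z) = z^2 + 7z + 12 = (z + 3)(z + 4)
Step 2: Q'(z) = 2z + 7
Step 3: Q'(-3) = 1, P(-3) = -16
Step 4: Res = P(-3)/Q'(-3) = -16/1 = -16

-16


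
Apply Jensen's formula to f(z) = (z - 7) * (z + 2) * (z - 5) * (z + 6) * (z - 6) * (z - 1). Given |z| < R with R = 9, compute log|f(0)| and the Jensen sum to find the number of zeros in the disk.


Jensen's formula: (1/2pi)*integral log|f(Re^it)|dt = log|f(0)| + sum_{|a_k|<R} log(R/|a_k|)
Step 1: f(0) = (-7) * 2 * (-5) * 6 * (-6) * (-1) = 2520
Step 2: log|f(0)| = log|7| + log|-2| + log|5| + log|-6| + log|6| + log|1| = 7.832
Step 3: Zeros inside |z| < 9: 7, -2, 5, -6, 6, 1
Step 4: Jensen sum = log(9/7) + log(9/2) + log(9/5) + log(9/6) + log(9/6) + log(9/1) = 5.3513
Step 5: n(R) = number of terms in the Jensen sum = count of zeros inside |z| < 9 = 6

6


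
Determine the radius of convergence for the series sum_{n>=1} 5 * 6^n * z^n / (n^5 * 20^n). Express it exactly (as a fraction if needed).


Step 1: General term a_n = 5 * 6^n / (n^5 * 20^n)
Step 2: By the root test, |a_n|^(1/n) = 5^(1/n) * 6 / (n^(5/n) * 20) -> 6/20 as n -> infinity (since 5^(1/n) -> 1 and n^(5/n) -> 1)
Step 3: R = 1/lim|a_n|^(1/n) = 20/6 = 10/3

10/3


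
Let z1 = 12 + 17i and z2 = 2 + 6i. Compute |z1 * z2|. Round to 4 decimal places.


Step 1: |z1| = sqrt(12^2 + 17^2) = sqrt(433)
Step 2: |z2| = sqrt(2^2 + 6^2) = sqrt(40)
Step 3: |z1*z2| = |z1|*|z2| = sqrt(433) * sqrt(40) = sqrt(433 * 40) = sqrt(17320)
Step 4: = 131.6055

131.6055


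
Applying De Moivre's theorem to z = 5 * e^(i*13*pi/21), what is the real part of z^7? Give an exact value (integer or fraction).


Step 1: By De Moivre's theorem, z^7 = 5^7 * e^(i*7*13*pi/21) = 78125 * (cos(13*pi/3) + i*sin(13*pi/3))
Step 2: |z|^7 = 5^7 = 78125
Step 3: Reduce the angle mod 2*pi: 13*pi/3 - 4*pi = pi/3
Step 4: cos(pi/3) = 1/2
Step 5: Re(z^7) = 78125 * 1/2 = 78125/2

78125/2


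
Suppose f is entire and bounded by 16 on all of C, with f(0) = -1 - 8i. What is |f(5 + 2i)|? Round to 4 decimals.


Step 1: By Liouville's theorem, a bounded entire function is constant.
Step 2: f(z) = f(0) = -1 - 8i for all z.
Step 3: |f(w)| = |-1 - 8i| = sqrt(1 + 64)
Step 4: = 8.0623

8.0623


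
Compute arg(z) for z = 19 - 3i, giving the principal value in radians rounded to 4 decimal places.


Step 1: z = 19 - 3i
Step 2: arg(z) = atan2(-3, 19)
Step 3: arg(z) = -0.1566

-0.1566


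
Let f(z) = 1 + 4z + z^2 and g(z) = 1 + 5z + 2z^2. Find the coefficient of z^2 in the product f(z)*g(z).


Step 1: z^2 term in f*g comes from: (1)*(2z^2) + (4z)*(5z) + (z^2)*(1)
Step 2: = 2 + 20 + 1
Step 3: = 23

23


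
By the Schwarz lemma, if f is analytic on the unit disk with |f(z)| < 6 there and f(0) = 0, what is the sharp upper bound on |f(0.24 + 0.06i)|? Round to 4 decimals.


Step 1: g = f/6 maps D -> D with g(0) = 0, so by the Schwarz lemma |g(z)| <= |z|, i.e. |f(z)| <= 6|z|; this is sharp (f(z) = 6z).
Step 2: |z0|^2 = 0.24^2 + 0.06^2 = 0.0612
Step 3: |z0| = sqrt(0.0612) = 0.247386
Step 4: Best bound = 6 * |z0| = 6 * 0.247386 = 1.4843

1.4843


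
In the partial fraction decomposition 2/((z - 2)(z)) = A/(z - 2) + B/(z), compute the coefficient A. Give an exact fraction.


Step 1: Multiply both sides by (z - 2) and set z = 2
Step 2: A = 2 / (2 - 0)
Step 3: A = 2 / 2
Step 4: A = 1

1


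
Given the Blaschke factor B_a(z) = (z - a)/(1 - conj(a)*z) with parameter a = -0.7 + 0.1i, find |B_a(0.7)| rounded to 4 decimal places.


Step 1: Numerator z0 - a = 0.7 - (-0.7 + 0.1i) = 1.4 - 0.1i
Step 2: Denominator 1 - conj(a)*z0 = 1 - (-0.7 - 0.1i)*0.7 = 1.49 + 0.07i
Step 3: |z0 - a|^2 = 1.4^2 + (-0.1)^2 = 1.97; |1 - conj(a)*z0|^2 = 1.49^2 + 0.07^2 = 2.225
Step 4: |B_a(0.7)| = sqrt(1.97 / 2.225) = sqrt(0.885393)
Step 5: = 0.941

0.941


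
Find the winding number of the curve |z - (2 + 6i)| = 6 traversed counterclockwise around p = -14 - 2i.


Step 1: Center c = (2, 6), radius = 6
Step 2: |p - c|^2 = (-16)^2 + (-8)^2 = 320
Step 3: r^2 = 36
Step 4: |p-c| > r so winding number = 0

0


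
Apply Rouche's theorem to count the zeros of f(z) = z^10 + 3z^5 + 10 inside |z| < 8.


Step 1: On |z| = 8 the three terms have sizes |z^10| = 8^10 = 1073741824, |3z^5| = 3*8^5 = 98304, |10| = 10
Step 2: The dominant term is g(z) = z^10; let h(z) = 3z^5 + 10 so f = g + h
Step 3: On |z| = 8: |g| = 1073741824 and |h| <= 98304 + 10 = 98314
Step 4: Since 1073741824 > 98314, |h| < |g| on |z| = 8, so by Rouche f has the same number of zeros as g inside |z| < 8
Step 5: g(z) = z^10 has 10 zeros (all at the origin) inside |z| < 8. Answer = 10

10


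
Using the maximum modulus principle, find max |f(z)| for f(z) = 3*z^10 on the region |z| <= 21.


Step 1: On |z| = 21, |f(z)| = 3 * |z|^10 = 3 * 21^10
Step 2: By maximum modulus principle, maximum is on boundary.
Step 3: Maximum = 3 * 16679880978201 = 50039642934603

50039642934603


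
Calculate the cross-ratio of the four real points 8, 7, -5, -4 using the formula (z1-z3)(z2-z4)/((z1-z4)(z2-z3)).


Step 1: (z1-z3)(z2-z4) = 13 * 11 = 143
Step 2: (z1-z4)(z2-z3) = 12 * 12 = 144
Step 3: Cross-ratio = 143/144 = 143/144

143/144


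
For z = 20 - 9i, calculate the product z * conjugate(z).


Step 1: conj(z) = 20 + 9i
Step 2: z * conj(z) = 20^2 + (-9)^2
Step 3: = 400 + 81 = 481

481


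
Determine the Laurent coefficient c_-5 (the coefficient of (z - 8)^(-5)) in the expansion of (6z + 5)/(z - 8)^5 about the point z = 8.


Step 1: Write the numerator in powers of (z - 8): 6z + 5 = 6(z - 8) + (6*8 + 5) = 6(z - 8) + 53
Step 2: Divide by (z - 8)^5: f(z) = 53(z - 8)^(-5) + 6(z - 8)^(-4)
Step 3: This finite sum is the Laurent series of f about z = 8.
Step 4: Coefficient of (z - 8)^(-5) = 6*8 + 5 = 53

53


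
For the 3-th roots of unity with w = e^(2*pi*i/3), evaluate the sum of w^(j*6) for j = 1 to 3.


Step 1: The sum sum_{j=1}^{n} w^(k*j) equals n if n | k, else 0.
Step 2: Here n = 3, k = 6
Step 3: Does n divide k? 3 | 6 -> True
Step 4: Sum = 3

3


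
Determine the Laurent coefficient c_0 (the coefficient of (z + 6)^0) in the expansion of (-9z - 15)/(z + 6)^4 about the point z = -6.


Step 1: Write the numerator in powers of (z + 6): -9z - 15 = -9(z + 6) + (-9*(-6) - 15) = -9(z + 6) + 39
Step 2: Divide by (z + 6)^4: f(z) = 39(z + 6)^(-4) - 9(z + 6)^(-3)
Step 3: This finite sum is the Laurent series of f about z = -6.
Step 4: Only the powers -4 and -3 appear, so the coefficient of (z + 6)^0 = 0

0


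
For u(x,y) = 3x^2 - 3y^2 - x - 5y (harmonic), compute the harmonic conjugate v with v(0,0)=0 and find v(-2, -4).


Step 1: v_x = -u_y = 6y + 5
Step 2: v_y = u_x = 6x - 1
Step 3: v = 6xy + 5x - y + C
Step 4: v(0,0) = 0 => C = 0
Step 5: v(-2, -4) = 42

42


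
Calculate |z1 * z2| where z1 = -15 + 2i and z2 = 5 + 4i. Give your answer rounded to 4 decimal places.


Step 1: |z1| = sqrt((-15)^2 + 2^2) = sqrt(229)
Step 2: |z2| = sqrt(5^2 + 4^2) = sqrt(41)
Step 3: |z1*z2| = |z1|*|z2| = sqrt(229) * sqrt(41) = sqrt(229 * 41) = sqrt(9389)
Step 4: = 96.8969

96.8969


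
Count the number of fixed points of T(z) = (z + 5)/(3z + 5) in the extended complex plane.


Step 1: Fixed points satisfy T(z) = z
Step 2: 3z^2 + 4z - 5 = 0
Step 3: Discriminant = 4^2 - 4*3*(-5) = 76
Step 4: Number of fixed points = 2

2


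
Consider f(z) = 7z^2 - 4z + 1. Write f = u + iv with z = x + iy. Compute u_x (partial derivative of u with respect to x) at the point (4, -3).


Step 1: f(z) = 7(x+iy)^2 - 4(x+iy) + 1
Step 2: u = 7(x^2 - y^2) - 4x + 1
Step 3: u_x = 14x - 4
Step 4: At (4, -3): u_x = 56 - 4 = 52

52


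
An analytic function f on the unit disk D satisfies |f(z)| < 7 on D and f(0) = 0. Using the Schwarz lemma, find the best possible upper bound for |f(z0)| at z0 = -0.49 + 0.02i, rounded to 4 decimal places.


Step 1: g = f/7 maps D -> D with g(0) = 0, so by the Schwarz lemma |g(z)| <= |z|, i.e. |f(z)| <= 7|z|; this is sharp (f(z) = 7z).
Step 2: |z0|^2 = (-0.49)^2 + 0.02^2 = 0.2405
Step 3: |z0| = sqrt(0.2405) = 0.490408
Step 4: Best bound = 7 * |z0| = 7 * 0.490408 = 3.4329

3.4329


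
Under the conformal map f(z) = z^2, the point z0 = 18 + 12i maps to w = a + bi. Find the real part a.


Step 1: z0 = 18 + 12i
Step 2: z0^2 = 18^2 - 12^2 + 432i
Step 3: real part = 324 - 144 = 180

180


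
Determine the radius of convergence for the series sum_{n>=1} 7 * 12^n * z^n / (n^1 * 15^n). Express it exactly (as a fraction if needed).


Step 1: General term a_n = 7 * 12^n / (n^1 * 15^n)
Step 2: By the root test, |a_n|^(1/n) = 7^(1/n) * 12 / (n^(1/n) * 15) -> 12/15 as n -> infinity (since 7^(1/n) -> 1 and n^(1/n) -> 1)
Step 3: R = 1/lim|a_n|^(1/n) = 15/12 = 5/4

5/4


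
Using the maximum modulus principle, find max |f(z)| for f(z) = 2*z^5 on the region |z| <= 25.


Step 1: On |z| = 25, |f(z)| = 2 * |z|^5 = 2 * 25^5
Step 2: By maximum modulus principle, maximum is on boundary.
Step 3: Maximum = 2 * 9765625 = 19531250

19531250


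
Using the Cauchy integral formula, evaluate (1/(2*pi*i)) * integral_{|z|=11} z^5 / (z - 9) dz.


Step 1: f(z) = z^5, a = 9 is inside |z| = 11
Step 2: By Cauchy integral formula: (1/(2pi*i)) * integral = f(a)
Step 3: f(9) = 9^5 = 59049

59049


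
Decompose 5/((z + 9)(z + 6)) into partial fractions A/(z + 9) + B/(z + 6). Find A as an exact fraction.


Step 1: Multiply both sides by (z + 9) and set z = -9
Step 2: A = 5 / (-9 + 6)
Step 3: A = 5 / (-3)
Step 4: A = -5/3

-5/3


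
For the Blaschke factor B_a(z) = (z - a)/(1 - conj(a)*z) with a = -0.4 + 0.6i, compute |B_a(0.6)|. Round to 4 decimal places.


Step 1: Numerator z0 - a = 0.6 - (-0.4 + 0.6i) = 1 - 0.6i
Step 2: Denominator 1 - conj(a)*z0 = 1 - (-0.4 - 0.6i)*0.6 = 1.24 + 0.36i
Step 3: |z0 - a|^2 = 1^2 + (-0.6)^2 = 1.36; |1 - conj(a)*z0|^2 = 1.24^2 + 0.36^2 = 1.6672
Step 4: |B_a(0.6)| = sqrt(1.36 / 1.6672) = sqrt(0.815739)
Step 5: = 0.9032

0.9032


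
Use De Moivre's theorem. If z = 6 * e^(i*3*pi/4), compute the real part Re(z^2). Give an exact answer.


Step 1: By De Moivre's theorem, z^2 = 6^2 * e^(i*2*3*pi/4) = 36 * (cos(3*pi/2) + i*sin(3*pi/2))
Step 2: |z|^2 = 6^2 = 36
Step 3: The angle 3*pi/2 already lies in [0, 2*pi)
Step 4: cos(3*pi/2) = 0
Step 5: Re(z^2) = 36 * 0 = 0

0


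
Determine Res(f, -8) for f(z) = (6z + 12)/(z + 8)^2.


Step 1: Pole of order 2 at z = -8
Step 2: Res = lim d/dz [(z + 8)^2 * f(z)] as z -> -8
Step 3: (z + 8)^2 * f(z) = 6z + 12
Step 4: d/dz[6z + 12] = 6

6


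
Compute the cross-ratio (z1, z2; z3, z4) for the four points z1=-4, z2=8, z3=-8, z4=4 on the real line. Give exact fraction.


Step 1: (z1-z3)(z2-z4) = 4 * 4 = 16
Step 2: (z1-z4)(z2-z3) = (-8) * 16 = -128
Step 3: Cross-ratio = -16/128 = -1/8

-1/8


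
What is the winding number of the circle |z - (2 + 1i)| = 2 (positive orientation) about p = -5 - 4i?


Step 1: Center c = (2, 1), radius = 2
Step 2: |p - c|^2 = (-7)^2 + (-5)^2 = 74
Step 3: r^2 = 4
Step 4: |p-c| > r so winding number = 0

0


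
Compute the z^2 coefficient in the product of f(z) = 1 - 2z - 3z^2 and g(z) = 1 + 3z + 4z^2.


Step 1: z^2 term in f*g comes from: (1)*(4z^2) + (-2z)*(3z) + (-3z^2)*(1)
Step 2: = 4 - 6 - 3
Step 3: = -5

-5


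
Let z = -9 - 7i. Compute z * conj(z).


Step 1: conj(z) = -9 + 7i
Step 2: z * conj(z) = (-9)^2 + (-7)^2
Step 3: = 81 + 49 = 130

130


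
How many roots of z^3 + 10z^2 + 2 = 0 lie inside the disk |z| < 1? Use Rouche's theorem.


Step 1: On |z| = 1 the three terms have sizes |z^3| = 1^3 = 1, |10z^2| = 10*1^2 = 10, |2| = 2
Step 2: The dominant term is g(z) = 10z^2; let h(z) = z^3 + 2 so f = g + h
Step 3: On |z| = 1: |g| = 10 and |h| <= 1 + 2 = 3
Step 4: Since 10 > 3, |h| < |g| on |z| = 1, so by Rouche f has the same number of zeros as g inside |z| < 1
Step 5: g(z) = 10z^2 has 2 zeros (at the origin, multiplicity 2) inside |z| < 1. Answer = 2

2


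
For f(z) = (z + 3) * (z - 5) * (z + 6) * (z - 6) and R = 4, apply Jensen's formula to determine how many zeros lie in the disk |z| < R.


Jensen's formula: (1/2pi)*integral log|f(Re^it)|dt = log|f(0)| + sum_{|a_k|<R} log(R/|a_k|)
Step 1: f(0) = 3 * (-5) * 6 * (-6) = 540
Step 2: log|f(0)| = log|-3| + log|5| + log|-6| + log|6| = 6.2916
Step 3: Zeros inside |z| < 4: -3
Step 4: Jensen sum = log(4/3) = 0.2877
Step 5: n(R) = number of terms in the Jensen sum = count of zeros inside |z| < 4 = 1

1


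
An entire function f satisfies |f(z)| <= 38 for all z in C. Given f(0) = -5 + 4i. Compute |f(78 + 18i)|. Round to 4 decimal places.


Step 1: By Liouville's theorem, a bounded entire function is constant.
Step 2: f(z) = f(0) = -5 + 4i for all z.
Step 3: |f(w)| = |-5 + 4i| = sqrt(25 + 16)
Step 4: = 6.4031

6.4031


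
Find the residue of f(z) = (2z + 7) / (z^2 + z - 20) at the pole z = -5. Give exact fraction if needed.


Step 1: Q(z) = z^2 + z - 20 = (z + 5)(z - 4)
Step 2: Q'(z) = 2z + 1
Step 3: Q'(-5) = -9, P(-5) = -3
Step 4: Res = P(-5)/Q'(-5) = -3/(-9) = 1/3

1/3


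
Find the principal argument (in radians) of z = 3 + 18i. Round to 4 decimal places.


Step 1: z = 3 + 18i
Step 2: arg(z) = atan2(18, 3)
Step 3: arg(z) = 1.4056

1.4056


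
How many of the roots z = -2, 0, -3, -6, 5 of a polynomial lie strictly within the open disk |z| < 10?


Step 1: Check each root:
  z = -2: |-2| = 2 < 10
  z = 0: |0| = 0 < 10
  z = -3: |-3| = 3 < 10
  z = -6: |-6| = 6 < 10
  z = 5: |5| = 5 < 10
Step 2: Count = 5

5


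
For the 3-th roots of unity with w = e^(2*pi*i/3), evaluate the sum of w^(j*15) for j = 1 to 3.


Step 1: The sum sum_{j=1}^{n} w^(k*j) equals n if n | k, else 0.
Step 2: Here n = 3, k = 15
Step 3: Does n divide k? 3 | 15 -> True
Step 4: Sum = 3

3


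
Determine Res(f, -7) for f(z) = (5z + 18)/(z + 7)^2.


Step 1: Pole of order 2 at z = -7
Step 2: Res = lim d/dz [(z + 7)^2 * f(z)] as z -> -7
Step 3: (z + 7)^2 * f(z) = 5z + 18
Step 4: d/dz[5z + 18] = 5

5


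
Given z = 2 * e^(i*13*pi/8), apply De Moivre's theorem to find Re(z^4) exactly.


Step 1: By De Moivre's theorem, z^4 = 2^4 * e^(i*4*13*pi/8) = 16 * (cos(13*pi/2) + i*sin(13*pi/2))
Step 2: |z|^4 = 2^4 = 16
Step 3: Reduce the angle mod 2*pi: 13*pi/2 - 6*pi = pi/2
Step 4: cos(pi/2) = 0
Step 5: Re(z^4) = 16 * 0 = 0

0


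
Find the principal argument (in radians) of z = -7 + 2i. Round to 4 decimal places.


Step 1: z = -7 + 2i
Step 2: arg(z) = atan2(2, -7)
Step 3: arg(z) = 2.8633

2.8633


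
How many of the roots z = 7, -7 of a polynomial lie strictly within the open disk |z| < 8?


Step 1: Check each root:
  z = 7: |7| = 7 < 8
  z = -7: |-7| = 7 < 8
Step 2: Count = 2

2


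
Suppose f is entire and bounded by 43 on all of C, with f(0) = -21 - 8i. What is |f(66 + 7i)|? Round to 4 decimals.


Step 1: By Liouville's theorem, a bounded entire function is constant.
Step 2: f(z) = f(0) = -21 - 8i for all z.
Step 3: |f(w)| = |-21 - 8i| = sqrt(441 + 64)
Step 4: = 22.4722

22.4722


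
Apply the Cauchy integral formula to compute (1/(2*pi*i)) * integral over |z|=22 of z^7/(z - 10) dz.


Step 1: f(z) = z^7, a = 10 is inside |z| = 22
Step 2: By Cauchy integral formula: (1/(2pi*i)) * integral = f(a)
Step 3: f(10) = 10^7 = 10000000

10000000


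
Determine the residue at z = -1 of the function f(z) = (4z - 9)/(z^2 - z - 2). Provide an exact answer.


Step 1: Q(z) = z^2 - z - 2 = (z + 1)(z - 2)
Step 2: Q'(z) = 2z - 1
Step 3: Q'(-1) = -3, P(-1) = -13
Step 4: Res = P(-1)/Q'(-1) = -13/(-3) = 13/3

13/3


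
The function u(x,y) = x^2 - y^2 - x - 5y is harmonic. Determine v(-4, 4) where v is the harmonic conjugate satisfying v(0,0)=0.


Step 1: v_x = -u_y = 2y + 5
Step 2: v_y = u_x = 2x - 1
Step 3: v = 2xy + 5x - y + C
Step 4: v(0,0) = 0 => C = 0
Step 5: v(-4, 4) = -56

-56


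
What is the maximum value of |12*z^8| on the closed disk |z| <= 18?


Step 1: On |z| = 18, |f(z)| = 12 * |z|^8 = 12 * 18^8
Step 2: By maximum modulus principle, maximum is on boundary.
Step 3: Maximum = 12 * 11019960576 = 132239526912

132239526912


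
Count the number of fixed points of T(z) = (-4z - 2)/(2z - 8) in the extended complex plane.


Step 1: Fixed points satisfy T(z) = z
Step 2: 2z^2 - 4z + 2 = 0
Step 3: Discriminant = (-4)^2 - 4*2*2 = 0
Step 4: Number of fixed points = 1

1


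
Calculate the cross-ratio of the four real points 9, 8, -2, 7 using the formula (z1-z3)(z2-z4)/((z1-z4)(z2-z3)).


Step 1: (z1-z3)(z2-z4) = 11 * 1 = 11
Step 2: (z1-z4)(z2-z3) = 2 * 10 = 20
Step 3: Cross-ratio = 11/20 = 11/20

11/20


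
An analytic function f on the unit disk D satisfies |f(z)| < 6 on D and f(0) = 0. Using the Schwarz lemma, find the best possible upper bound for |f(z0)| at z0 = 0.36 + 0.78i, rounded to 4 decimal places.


Step 1: g = f/6 maps D -> D with g(0) = 0, so by the Schwarz lemma |g(z)| <= |z|, i.e. |f(z)| <= 6|z|; this is sharp (f(z) = 6z).
Step 2: |z0|^2 = 0.36^2 + 0.78^2 = 0.738
Step 3: |z0| = sqrt(0.738) = 0.859069
Step 4: Best bound = 6 * |z0| = 6 * 0.859069 = 5.1544

5.1544


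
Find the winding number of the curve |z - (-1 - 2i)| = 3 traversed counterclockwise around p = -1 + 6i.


Step 1: Center c = (-1, -2), radius = 3
Step 2: |p - c|^2 = 0^2 + 8^2 = 64
Step 3: r^2 = 9
Step 4: |p-c| > r so winding number = 0

0


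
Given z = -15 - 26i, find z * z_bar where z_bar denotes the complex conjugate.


Step 1: conj(z) = -15 + 26i
Step 2: z * conj(z) = (-15)^2 + (-26)^2
Step 3: = 225 + 676 = 901

901


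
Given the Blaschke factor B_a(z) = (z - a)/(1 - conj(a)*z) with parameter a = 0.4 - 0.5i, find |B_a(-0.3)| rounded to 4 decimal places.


Step 1: Numerator z0 - a = -0.3 - (0.4 - 0.5i) = -0.7 + 0.5i
Step 2: Denominator 1 - conj(a)*z0 = 1 - (0.4 + 0.5i)*(-0.3) = 1.12 + 0.15i
Step 3: |z0 - a|^2 = (-0.7)^2 + 0.5^2 = 0.74; |1 - conj(a)*z0|^2 = 1.12^2 + 0.15^2 = 1.2769
Step 4: |B_a(-0.3)| = sqrt(0.74 / 1.2769) = sqrt(0.579529)
Step 5: = 0.7613

0.7613


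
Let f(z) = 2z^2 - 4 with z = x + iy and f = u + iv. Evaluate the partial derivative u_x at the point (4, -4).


Step 1: f(z) = 2(x+iy)^2 - 4
Step 2: u = 2(x^2 - y^2) - 4
Step 3: u_x = 4x + 0
Step 4: At (4, -4): u_x = 16 + 0 = 16

16


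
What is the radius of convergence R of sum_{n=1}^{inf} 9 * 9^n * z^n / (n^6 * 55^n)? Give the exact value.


Step 1: General term a_n = 9 * 9^n / (n^6 * 55^n)
Step 2: By the root test, |a_n|^(1/n) = 9^(1/n) * 9 / (n^(6/n) * 55) -> 9/55 as n -> infinity (since 9^(1/n) -> 1 and n^(6/n) -> 1)
Step 3: R = 1/lim|a_n|^(1/n) = 55/9

55/9


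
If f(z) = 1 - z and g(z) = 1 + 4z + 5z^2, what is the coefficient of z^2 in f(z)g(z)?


Step 1: z^2 term in f*g comes from: (1)*(5z^2) + (-z)*(4z) + (0)*(1)
Step 2: = 5 - 4 + 0
Step 3: = 1

1


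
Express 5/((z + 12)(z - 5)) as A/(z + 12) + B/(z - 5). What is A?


Step 1: Multiply both sides by (z + 12) and set z = -12
Step 2: A = 5 / (-12 - 5)
Step 3: A = 5 / (-17)
Step 4: A = -5/17

-5/17


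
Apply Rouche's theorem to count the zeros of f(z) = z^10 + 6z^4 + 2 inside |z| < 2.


Step 1: On |z| = 2 the three terms have sizes |z^10| = 2^10 = 1024, |6z^4| = 6*2^4 = 96, |2| = 2
Step 2: The dominant term is g(z) = z^10; let h(z) = 6z^4 + 2 so f = g + h
Step 3: On |z| = 2: |g| = 1024 and |h| <= 96 + 2 = 98
Step 4: Since 1024 > 98, |h| < |g| on |z| = 2, so by Rouche f has the same number of zeros as g inside |z| < 2
Step 5: g(z) = z^10 has 10 zeros (all at the origin) inside |z| < 2. Answer = 10

10


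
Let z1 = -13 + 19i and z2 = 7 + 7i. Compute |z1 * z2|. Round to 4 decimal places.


Step 1: |z1| = sqrt((-13)^2 + 19^2) = sqrt(530)
Step 2: |z2| = sqrt(7^2 + 7^2) = sqrt(98)
Step 3: |z1*z2| = |z1|*|z2| = sqrt(530) * sqrt(98) = sqrt(530 * 98) = sqrt(51940)
Step 4: = 227.9035

227.9035


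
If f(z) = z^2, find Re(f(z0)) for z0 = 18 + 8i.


Step 1: z0 = 18 + 8i
Step 2: z0^2 = 18^2 - 8^2 + 288i
Step 3: real part = 324 - 64 = 260

260


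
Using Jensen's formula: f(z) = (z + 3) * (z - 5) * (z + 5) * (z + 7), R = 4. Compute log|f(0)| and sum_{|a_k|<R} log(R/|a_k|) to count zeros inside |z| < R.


Jensen's formula: (1/2pi)*integral log|f(Re^it)|dt = log|f(0)| + sum_{|a_k|<R} log(R/|a_k|)
Step 1: f(0) = 3 * (-5) * 5 * 7 = -525
Step 2: log|f(0)| = log|-3| + log|5| + log|-5| + log|-7| = 6.2634
Step 3: Zeros inside |z| < 4: -3
Step 4: Jensen sum = log(4/3) = 0.2877
Step 5: n(R) = number of terms in the Jensen sum = count of zeros inside |z| < 4 = 1

1


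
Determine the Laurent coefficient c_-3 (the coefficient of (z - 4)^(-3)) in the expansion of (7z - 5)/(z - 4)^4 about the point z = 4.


Step 1: Write the numerator in powers of (z - 4): 7z - 5 = 7(z - 4) + (7*4 - 5) = 7(z - 4) + 23
Step 2: Divide by (z - 4)^4: f(z) = 23(z - 4)^(-4) + 7(z - 4)^(-3)
Step 3: This finite sum is the Laurent series of f about z = 4.
Step 4: Coefficient of (z - 4)^(-3) = coefficient of (z - 4) in the re-centred numerator = 7

7


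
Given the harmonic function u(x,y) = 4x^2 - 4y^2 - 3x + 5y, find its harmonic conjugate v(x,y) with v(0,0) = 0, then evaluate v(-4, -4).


Step 1: v_x = -u_y = 8y - 5
Step 2: v_y = u_x = 8x - 3
Step 3: v = 8xy - 5x - 3y + C
Step 4: v(0,0) = 0 => C = 0
Step 5: v(-4, -4) = 160

160


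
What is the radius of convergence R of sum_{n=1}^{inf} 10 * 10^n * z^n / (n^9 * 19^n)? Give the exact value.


Step 1: General term a_n = 10 * 10^n / (n^9 * 19^n)
Step 2: By the root test, |a_n|^(1/n) = 10^(1/n) * 10 / (n^(9/n) * 19) -> 10/19 as n -> infinity (since 10^(1/n) -> 1 and n^(9/n) -> 1)
Step 3: R = 1/lim|a_n|^(1/n) = 19/10

19/10


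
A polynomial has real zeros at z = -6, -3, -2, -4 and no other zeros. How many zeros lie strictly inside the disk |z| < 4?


Step 1: Check each root:
  z = -6: |-6| = 6 >= 4
  z = -3: |-3| = 3 < 4
  z = -2: |-2| = 2 < 4
  z = -4: |-4| = 4 >= 4
Step 2: Count = 2

2


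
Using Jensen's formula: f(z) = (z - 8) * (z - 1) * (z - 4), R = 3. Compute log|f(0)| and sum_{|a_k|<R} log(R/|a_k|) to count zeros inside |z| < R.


Jensen's formula: (1/2pi)*integral log|f(Re^it)|dt = log|f(0)| + sum_{|a_k|<R} log(R/|a_k|)
Step 1: f(0) = (-8) * (-1) * (-4) = -32
Step 2: log|f(0)| = log|8| + log|1| + log|4| = 3.4657
Step 3: Zeros inside |z| < 3: 1
Step 4: Jensen sum = log(3/1) = 1.0986
Step 5: n(R) = number of terms in the Jensen sum = count of zeros inside |z| < 3 = 1

1


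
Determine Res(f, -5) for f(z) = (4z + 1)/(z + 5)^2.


Step 1: Pole of order 2 at z = -5
Step 2: Res = lim d/dz [(z + 5)^2 * f(z)] as z -> -5
Step 3: (z + 5)^2 * f(z) = 4z + 1
Step 4: d/dz[4z + 1] = 4

4


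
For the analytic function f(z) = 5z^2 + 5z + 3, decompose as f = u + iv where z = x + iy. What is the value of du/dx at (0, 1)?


Step 1: f(z) = 5(x+iy)^2 + 5(x+iy) + 3
Step 2: u = 5(x^2 - y^2) + 5x + 3
Step 3: u_x = 10x + 5
Step 4: At (0, 1): u_x = 0 + 5 = 5

5


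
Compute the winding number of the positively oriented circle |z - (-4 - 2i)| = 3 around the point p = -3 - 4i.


Step 1: Center c = (-4, -2), radius = 3
Step 2: |p - c|^2 = 1^2 + (-2)^2 = 5
Step 3: r^2 = 9
Step 4: |p-c| < r so winding number = 1

1


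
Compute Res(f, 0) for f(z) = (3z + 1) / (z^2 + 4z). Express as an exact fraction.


Step 1: Q(z) = z^2 + 4z = (z)(z + 4)
Step 2: Q'(z) = 2z + 4
Step 3: Q'(0) = 4, P(0) = 1
Step 4: Res = P(0)/Q'(0) = 1/4 = 1/4

1/4


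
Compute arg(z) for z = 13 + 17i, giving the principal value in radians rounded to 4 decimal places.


Step 1: z = 13 + 17i
Step 2: arg(z) = atan2(17, 13)
Step 3: arg(z) = 0.9179

0.9179


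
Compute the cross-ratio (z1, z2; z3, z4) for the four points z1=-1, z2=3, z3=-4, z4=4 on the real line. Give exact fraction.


Step 1: (z1-z3)(z2-z4) = 3 * (-1) = -3
Step 2: (z1-z4)(z2-z3) = (-5) * 7 = -35
Step 3: Cross-ratio = 3/35 = 3/35

3/35


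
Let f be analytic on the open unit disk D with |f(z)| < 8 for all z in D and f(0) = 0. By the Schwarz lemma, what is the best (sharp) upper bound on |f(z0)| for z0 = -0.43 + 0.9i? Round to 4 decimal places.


Step 1: g = f/8 maps D -> D with g(0) = 0, so by the Schwarz lemma |g(z)| <= |z|, i.e. |f(z)| <= 8|z|; this is sharp (f(z) = 8z).
Step 2: |z0|^2 = (-0.43)^2 + 0.9^2 = 0.9949
Step 3: |z0| = sqrt(0.9949) = 0.997447
Step 4: Best bound = 8 * |z0| = 8 * 0.997447 = 7.9796

7.9796


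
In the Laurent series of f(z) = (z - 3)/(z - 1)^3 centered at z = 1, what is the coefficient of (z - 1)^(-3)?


Step 1: Write the numerator in powers of (z - 1): z - 3 = (z - 1) + (1*1 - 3) = (z - 1) - 2
Step 2: Divide by (z - 1)^3: f(z) = -2(z - 1)^(-3) + (z - 1)^(-2)
Step 3: This finite sum is the Laurent series of f about z = 1.
Step 4: Coefficient of (z - 1)^(-3) = 1*1 - 3 = -2

-2


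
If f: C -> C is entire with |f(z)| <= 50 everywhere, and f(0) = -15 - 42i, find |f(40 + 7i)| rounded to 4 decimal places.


Step 1: By Liouville's theorem, a bounded entire function is constant.
Step 2: f(z) = f(0) = -15 - 42i for all z.
Step 3: |f(w)| = |-15 - 42i| = sqrt(225 + 1764)
Step 4: = 44.5982

44.5982
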